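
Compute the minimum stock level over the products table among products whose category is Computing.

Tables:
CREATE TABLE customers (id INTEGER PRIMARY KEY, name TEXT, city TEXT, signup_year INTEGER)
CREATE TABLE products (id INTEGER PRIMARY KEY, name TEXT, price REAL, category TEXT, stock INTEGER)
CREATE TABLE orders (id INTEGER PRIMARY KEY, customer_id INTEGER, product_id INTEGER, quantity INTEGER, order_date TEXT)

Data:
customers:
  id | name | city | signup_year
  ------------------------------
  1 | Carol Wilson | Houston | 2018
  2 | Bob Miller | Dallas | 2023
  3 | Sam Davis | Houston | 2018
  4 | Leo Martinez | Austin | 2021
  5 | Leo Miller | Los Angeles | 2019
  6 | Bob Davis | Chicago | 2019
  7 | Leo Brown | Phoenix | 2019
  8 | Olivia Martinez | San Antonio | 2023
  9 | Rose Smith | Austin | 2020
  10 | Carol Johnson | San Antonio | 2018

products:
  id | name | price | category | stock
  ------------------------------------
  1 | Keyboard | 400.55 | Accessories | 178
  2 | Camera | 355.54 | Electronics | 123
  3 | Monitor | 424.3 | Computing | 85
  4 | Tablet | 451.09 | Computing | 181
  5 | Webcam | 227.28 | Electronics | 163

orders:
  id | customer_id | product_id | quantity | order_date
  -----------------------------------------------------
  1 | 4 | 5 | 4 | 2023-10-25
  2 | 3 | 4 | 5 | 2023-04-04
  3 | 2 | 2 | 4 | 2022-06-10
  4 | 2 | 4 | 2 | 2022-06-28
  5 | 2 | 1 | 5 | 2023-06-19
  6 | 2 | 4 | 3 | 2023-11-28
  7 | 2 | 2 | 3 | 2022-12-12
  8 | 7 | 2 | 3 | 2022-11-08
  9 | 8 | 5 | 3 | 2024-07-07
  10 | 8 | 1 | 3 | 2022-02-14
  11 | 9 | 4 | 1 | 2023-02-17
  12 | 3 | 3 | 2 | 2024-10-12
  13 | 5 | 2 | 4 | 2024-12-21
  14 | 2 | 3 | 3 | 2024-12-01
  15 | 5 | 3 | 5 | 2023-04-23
SELECT MIN(stock) FROM products WHERE category = 'Computing'

Execution result:
85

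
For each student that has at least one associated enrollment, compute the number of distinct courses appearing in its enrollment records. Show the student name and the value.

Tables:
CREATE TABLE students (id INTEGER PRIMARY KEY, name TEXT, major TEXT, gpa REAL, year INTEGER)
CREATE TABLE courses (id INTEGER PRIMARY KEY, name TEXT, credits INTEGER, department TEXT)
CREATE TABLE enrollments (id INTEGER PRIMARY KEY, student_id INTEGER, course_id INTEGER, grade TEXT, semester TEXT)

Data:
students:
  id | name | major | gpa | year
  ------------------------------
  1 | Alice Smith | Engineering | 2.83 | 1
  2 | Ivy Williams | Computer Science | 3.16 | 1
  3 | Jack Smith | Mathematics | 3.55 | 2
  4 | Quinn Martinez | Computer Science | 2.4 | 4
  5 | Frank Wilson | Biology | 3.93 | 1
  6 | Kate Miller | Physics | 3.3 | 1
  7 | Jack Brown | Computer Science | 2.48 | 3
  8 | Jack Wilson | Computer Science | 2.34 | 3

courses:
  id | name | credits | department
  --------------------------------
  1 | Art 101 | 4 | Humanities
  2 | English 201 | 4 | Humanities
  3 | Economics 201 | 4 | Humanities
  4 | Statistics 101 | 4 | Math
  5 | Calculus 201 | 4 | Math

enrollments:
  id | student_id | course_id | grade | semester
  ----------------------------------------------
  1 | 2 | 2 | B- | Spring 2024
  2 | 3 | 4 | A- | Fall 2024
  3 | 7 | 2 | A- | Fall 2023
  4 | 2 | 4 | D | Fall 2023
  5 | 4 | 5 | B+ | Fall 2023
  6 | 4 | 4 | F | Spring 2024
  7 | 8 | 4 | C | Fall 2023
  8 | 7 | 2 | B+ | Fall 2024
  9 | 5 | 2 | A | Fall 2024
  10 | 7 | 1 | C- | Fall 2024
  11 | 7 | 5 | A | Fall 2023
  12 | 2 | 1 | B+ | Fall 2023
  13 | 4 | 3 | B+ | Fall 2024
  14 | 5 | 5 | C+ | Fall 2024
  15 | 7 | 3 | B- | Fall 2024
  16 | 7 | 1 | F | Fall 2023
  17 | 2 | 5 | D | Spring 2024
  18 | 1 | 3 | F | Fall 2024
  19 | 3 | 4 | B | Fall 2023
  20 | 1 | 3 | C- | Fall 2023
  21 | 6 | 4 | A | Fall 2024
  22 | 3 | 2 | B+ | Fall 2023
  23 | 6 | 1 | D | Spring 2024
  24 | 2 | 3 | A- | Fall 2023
SELECT p.name, COUNT(DISTINCT c.course_id) AS distinct_course_count FROM enrollments c JOIN students p ON c.student_id = p.id GROUP BY p.id, p.name

Execution result:
name | distinct_course_count
Alice Smith | 1
Ivy Williams | 5
Jack Smith | 2
Quinn Martinez | 3
Frank Wilson | 2
Kate Miller | 2
Jack Brown | 4
Jack Wilson | 1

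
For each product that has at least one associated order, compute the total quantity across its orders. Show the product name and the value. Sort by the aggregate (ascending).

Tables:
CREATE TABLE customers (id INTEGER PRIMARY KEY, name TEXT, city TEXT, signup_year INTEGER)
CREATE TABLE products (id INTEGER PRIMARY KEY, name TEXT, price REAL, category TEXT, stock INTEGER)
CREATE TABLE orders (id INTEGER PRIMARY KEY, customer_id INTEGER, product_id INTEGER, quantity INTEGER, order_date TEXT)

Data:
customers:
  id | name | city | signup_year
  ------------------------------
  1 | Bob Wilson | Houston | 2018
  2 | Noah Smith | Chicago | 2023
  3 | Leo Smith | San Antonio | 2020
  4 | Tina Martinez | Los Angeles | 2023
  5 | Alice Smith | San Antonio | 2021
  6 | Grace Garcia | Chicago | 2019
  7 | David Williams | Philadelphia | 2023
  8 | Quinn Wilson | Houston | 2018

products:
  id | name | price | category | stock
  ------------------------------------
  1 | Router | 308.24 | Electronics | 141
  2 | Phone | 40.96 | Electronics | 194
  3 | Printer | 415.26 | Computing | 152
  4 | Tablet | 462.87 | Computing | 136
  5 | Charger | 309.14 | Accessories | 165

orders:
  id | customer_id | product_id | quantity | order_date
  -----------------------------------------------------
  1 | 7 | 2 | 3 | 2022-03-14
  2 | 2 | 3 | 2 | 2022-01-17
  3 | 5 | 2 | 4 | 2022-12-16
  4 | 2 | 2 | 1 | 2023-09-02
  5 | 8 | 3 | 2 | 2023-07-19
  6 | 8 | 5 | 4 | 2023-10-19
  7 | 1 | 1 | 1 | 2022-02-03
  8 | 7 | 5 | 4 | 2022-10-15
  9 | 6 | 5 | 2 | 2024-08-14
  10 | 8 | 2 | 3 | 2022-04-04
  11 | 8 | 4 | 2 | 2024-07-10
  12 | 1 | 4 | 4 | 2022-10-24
SELECT p.name, SUM(c.quantity) AS sum_quantity FROM orders c JOIN products p ON c.product_id = p.id GROUP BY p.id, p.name ORDER BY sum_quantity ASC

Execution result:
name | sum_quantity
Router | 1
Printer | 4
Tablet | 6
Charger | 10
Phone | 11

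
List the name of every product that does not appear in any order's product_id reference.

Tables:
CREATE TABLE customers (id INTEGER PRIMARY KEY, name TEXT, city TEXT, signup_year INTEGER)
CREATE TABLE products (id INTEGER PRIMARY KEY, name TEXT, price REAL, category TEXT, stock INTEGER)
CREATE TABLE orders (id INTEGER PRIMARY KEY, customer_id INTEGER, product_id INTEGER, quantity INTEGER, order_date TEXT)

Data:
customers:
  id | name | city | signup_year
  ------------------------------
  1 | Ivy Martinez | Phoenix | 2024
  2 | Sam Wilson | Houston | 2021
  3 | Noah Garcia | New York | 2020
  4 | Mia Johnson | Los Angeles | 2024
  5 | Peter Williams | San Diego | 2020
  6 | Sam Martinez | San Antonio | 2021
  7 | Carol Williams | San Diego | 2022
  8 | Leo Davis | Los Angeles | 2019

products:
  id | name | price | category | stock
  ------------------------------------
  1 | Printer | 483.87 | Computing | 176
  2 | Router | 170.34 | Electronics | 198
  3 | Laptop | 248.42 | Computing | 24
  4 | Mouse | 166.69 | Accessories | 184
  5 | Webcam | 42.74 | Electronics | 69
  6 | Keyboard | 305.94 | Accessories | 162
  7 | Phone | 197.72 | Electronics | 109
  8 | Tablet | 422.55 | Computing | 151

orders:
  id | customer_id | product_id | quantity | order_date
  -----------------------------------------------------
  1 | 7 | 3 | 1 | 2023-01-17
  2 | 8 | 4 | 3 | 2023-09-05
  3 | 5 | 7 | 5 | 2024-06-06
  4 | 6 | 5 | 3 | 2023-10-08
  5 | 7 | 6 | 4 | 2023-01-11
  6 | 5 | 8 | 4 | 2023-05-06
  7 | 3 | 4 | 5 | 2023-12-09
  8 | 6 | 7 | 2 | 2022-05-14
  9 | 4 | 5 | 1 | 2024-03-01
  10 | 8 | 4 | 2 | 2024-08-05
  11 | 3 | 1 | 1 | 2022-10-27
SELECT p.name FROM products p LEFT JOIN orders c ON c.product_id = p.id WHERE c.id IS NULL

Execution result:
Router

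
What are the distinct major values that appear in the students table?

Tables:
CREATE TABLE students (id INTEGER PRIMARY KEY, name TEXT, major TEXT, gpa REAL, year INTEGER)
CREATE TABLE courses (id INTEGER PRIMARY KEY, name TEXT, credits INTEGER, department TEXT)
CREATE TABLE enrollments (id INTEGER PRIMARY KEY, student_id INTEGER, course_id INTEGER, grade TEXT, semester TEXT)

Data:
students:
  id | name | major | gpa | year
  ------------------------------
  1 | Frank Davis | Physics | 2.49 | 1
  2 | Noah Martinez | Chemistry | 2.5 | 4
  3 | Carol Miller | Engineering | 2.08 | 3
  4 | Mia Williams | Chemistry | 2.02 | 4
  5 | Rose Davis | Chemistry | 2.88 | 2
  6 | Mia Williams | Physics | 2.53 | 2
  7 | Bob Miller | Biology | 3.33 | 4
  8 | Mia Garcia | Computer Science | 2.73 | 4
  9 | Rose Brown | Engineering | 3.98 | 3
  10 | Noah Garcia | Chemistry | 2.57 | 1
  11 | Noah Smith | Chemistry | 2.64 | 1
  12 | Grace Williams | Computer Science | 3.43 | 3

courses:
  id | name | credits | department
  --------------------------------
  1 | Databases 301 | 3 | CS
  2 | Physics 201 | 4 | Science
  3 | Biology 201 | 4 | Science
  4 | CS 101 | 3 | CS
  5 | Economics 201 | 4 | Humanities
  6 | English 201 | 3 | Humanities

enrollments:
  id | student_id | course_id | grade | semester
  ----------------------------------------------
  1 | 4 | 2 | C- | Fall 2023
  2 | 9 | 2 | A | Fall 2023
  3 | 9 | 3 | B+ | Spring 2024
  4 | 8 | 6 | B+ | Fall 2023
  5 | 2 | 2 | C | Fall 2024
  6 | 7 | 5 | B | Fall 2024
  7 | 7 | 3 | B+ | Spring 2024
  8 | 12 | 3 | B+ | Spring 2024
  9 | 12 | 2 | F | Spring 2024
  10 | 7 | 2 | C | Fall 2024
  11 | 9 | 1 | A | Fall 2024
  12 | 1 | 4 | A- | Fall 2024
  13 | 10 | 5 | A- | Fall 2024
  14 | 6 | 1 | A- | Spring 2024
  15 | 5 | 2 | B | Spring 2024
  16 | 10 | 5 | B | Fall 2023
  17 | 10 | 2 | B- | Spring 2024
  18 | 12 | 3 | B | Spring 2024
SELECT DISTINCT major FROM students

Execution result:
major
Physics
Chemistry
Engineering
Biology
Computer Science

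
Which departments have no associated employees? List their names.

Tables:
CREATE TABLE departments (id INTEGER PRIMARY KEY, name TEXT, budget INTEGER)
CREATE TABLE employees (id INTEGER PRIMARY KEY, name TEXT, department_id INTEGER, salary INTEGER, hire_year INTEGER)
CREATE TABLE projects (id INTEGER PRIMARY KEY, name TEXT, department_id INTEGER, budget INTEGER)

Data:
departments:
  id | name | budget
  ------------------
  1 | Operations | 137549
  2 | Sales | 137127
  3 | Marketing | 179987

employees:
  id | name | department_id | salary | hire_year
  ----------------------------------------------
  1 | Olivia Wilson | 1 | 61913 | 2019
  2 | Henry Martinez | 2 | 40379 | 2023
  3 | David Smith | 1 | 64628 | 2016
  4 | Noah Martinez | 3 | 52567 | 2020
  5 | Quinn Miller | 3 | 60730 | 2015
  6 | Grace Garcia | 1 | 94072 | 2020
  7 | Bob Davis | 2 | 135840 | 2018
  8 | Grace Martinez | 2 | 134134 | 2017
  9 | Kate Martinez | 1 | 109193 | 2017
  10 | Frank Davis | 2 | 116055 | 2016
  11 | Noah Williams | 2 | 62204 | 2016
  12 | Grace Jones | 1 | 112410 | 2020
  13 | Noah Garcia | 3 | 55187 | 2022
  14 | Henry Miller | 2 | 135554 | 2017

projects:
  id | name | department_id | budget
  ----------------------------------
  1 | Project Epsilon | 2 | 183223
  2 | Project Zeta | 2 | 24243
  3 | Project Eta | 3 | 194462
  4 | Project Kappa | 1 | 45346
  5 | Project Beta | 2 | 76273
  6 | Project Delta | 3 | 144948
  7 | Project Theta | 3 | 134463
SELECT p.name FROM departments p LEFT JOIN employees c ON c.department_id = p.id WHERE c.id IS NULL

Execution result:
(no rows)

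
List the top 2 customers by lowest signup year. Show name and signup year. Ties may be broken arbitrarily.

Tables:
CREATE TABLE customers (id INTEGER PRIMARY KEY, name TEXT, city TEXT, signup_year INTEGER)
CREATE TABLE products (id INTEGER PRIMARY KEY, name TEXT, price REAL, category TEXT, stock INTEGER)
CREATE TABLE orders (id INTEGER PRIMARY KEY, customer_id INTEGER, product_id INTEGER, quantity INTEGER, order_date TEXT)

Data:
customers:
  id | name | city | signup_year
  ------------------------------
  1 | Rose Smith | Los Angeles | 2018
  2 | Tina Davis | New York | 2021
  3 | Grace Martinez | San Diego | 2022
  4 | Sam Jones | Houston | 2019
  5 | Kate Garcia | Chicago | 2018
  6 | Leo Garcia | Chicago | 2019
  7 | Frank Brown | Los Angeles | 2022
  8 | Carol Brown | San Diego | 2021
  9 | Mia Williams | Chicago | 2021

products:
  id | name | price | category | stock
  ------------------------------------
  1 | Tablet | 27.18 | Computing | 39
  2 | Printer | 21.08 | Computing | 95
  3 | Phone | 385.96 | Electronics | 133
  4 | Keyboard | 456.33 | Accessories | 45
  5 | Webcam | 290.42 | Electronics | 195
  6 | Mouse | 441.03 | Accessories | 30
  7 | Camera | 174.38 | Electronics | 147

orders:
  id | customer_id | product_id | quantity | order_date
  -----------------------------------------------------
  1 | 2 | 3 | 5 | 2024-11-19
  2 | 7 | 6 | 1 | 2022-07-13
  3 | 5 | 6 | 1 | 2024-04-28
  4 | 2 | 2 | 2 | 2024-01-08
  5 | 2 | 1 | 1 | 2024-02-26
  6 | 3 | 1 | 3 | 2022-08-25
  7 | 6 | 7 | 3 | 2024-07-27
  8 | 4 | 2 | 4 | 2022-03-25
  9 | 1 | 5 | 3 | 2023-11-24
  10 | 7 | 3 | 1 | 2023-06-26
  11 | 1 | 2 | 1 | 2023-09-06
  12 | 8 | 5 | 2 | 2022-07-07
SELECT name, signup_year FROM customers ORDER BY signup_year ASC LIMIT 2

Execution result:
name | signup_year
Rose Smith | 2018
Kate Garcia | 2018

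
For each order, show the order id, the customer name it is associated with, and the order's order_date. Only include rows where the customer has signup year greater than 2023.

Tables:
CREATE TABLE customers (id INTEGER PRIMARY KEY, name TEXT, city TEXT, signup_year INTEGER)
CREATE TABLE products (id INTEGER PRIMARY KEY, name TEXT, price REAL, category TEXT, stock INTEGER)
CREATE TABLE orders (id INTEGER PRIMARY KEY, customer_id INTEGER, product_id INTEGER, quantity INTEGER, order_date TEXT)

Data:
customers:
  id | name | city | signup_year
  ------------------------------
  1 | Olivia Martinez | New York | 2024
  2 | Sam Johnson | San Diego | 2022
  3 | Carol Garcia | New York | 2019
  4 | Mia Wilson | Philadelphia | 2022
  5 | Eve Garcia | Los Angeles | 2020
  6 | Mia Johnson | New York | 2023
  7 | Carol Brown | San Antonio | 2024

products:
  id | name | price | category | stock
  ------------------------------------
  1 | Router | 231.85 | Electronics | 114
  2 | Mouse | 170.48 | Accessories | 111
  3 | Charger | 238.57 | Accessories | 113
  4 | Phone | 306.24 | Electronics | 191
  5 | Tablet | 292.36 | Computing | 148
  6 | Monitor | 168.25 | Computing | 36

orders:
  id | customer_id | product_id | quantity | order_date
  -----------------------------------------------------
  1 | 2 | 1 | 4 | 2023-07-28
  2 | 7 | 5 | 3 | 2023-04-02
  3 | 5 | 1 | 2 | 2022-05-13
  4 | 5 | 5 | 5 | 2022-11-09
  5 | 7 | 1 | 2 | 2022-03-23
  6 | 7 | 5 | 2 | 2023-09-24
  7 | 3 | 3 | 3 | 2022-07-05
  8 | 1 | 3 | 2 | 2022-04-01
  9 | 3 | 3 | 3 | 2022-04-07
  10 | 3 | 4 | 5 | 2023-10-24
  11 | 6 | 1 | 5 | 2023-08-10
SELECT c.id, p.name AS customer, c.order_date FROM orders c JOIN customers p ON c.customer_id = p.id WHERE p.signup_year > 2023

Execution result:
id | customer | order_date
2 | Carol Brown | 2023-04-02
5 | Carol Brown | 2022-03-23
6 | Carol Brown | 2023-09-24
8 | Olivia Martinez | 2022-04-01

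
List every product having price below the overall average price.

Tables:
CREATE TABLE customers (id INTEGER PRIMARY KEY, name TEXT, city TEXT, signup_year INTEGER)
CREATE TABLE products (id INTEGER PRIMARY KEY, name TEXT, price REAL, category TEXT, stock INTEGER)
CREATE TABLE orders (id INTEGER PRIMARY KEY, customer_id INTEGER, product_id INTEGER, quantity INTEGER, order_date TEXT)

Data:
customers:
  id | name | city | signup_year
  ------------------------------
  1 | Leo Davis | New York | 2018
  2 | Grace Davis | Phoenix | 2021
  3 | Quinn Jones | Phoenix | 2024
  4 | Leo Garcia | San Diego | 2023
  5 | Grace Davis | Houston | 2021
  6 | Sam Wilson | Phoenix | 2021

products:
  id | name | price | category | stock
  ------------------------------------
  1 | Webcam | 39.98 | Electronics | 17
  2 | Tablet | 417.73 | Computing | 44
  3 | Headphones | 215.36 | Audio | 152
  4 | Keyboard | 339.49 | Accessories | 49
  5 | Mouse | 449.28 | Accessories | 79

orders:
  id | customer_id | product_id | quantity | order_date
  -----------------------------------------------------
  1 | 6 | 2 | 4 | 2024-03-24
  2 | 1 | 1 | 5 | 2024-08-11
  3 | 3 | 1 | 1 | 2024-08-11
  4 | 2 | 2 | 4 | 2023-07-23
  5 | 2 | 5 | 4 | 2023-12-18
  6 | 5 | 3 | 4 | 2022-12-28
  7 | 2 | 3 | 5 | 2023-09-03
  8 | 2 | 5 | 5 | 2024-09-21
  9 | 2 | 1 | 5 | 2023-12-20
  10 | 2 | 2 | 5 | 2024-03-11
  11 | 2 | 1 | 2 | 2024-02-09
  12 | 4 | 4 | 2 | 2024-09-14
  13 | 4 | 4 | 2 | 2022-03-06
SELECT name, price FROM products WHERE price < (SELECT AVG(price) FROM products)

Execution result:
name | price
Webcam | 39.98
Headphones | 215.36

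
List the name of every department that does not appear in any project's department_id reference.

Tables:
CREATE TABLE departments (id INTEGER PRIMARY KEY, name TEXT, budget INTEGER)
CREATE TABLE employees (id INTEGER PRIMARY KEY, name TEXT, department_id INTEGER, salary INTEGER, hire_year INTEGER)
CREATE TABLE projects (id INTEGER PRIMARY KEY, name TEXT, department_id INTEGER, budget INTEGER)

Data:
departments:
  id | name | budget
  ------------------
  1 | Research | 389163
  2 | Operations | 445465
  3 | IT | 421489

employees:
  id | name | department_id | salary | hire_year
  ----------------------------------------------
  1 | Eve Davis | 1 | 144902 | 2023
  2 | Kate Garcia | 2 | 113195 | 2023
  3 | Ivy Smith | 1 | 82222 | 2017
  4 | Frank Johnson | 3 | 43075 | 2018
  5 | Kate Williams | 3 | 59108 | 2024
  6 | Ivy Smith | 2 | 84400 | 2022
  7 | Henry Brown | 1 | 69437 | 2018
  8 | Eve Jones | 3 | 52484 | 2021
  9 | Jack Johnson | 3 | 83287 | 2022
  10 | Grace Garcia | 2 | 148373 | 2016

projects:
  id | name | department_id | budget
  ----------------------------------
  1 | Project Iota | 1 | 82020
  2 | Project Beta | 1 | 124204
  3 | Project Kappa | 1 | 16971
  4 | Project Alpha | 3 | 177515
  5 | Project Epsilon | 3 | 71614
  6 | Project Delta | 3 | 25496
SELECT p.name FROM departments p LEFT JOIN projects c ON c.department_id = p.id WHERE c.id IS NULL

Execution result:
Operations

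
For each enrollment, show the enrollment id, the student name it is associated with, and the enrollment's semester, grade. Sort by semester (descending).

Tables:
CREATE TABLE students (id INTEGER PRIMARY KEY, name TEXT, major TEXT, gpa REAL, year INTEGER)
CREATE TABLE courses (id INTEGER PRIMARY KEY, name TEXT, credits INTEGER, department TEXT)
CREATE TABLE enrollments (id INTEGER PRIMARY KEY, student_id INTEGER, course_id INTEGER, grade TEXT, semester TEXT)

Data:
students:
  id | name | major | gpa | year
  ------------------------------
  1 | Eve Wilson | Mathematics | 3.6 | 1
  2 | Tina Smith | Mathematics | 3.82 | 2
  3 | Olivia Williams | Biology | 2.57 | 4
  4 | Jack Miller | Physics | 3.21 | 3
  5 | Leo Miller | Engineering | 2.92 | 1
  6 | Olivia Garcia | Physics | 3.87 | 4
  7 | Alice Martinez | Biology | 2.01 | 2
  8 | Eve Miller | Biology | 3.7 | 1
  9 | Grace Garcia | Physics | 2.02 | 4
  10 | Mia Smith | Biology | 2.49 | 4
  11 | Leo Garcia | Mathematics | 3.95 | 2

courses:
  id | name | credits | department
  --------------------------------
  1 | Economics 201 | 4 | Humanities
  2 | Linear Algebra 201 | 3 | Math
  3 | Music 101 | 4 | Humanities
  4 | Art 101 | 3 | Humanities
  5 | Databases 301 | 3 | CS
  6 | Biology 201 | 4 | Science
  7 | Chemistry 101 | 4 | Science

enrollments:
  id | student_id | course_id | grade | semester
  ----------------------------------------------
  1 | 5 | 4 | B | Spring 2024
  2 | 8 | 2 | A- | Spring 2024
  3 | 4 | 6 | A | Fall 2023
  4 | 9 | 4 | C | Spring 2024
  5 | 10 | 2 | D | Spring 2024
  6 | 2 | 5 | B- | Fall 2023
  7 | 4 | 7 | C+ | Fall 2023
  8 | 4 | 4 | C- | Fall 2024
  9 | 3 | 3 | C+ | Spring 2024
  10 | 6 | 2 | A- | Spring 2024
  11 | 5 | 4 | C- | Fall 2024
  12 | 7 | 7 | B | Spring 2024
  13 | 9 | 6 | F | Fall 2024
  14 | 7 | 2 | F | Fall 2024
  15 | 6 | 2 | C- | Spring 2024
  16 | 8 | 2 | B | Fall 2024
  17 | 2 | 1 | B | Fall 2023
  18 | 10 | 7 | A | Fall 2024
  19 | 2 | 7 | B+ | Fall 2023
SELECT c.id, p.name AS student, c.semester, c.grade FROM enrollments c JOIN students p ON c.student_id = p.id ORDER BY c.semester DESC

Execution result:
id | student | semester | grade
1 | Leo Miller | Spring 2024 | B
2 | Eve Miller | Spring 2024 | A-
4 | Grace Garcia | Spring 2024 | C
5 | Mia Smith | Spring 2024 | D
9 | Olivia Williams | Spring 2024 | C+
10 | Olivia Garcia | Spring 2024 | A-
12 | Alice Martinez | Spring 2024 | B
15 | Olivia Garcia | Spring 2024 | C-
8 | Jack Miller | Fall 2024 | C-
11 | Leo Miller | Fall 2024 | C-
13 | Grace Garcia | Fall 2024 | F
14 | Alice Martinez | Fall 2024 | F
16 | Eve Miller | Fall 2024 | B
18 | Mia Smith | Fall 2024 | A
3 | Jack Miller | Fall 2023 | A
6 | Tina Smith | Fall 2023 | B-
7 | Jack Miller | Fall 2023 | C+
17 | Tina Smith | Fall 2023 | B
19 | Tina Smith | Fall 2023 | B+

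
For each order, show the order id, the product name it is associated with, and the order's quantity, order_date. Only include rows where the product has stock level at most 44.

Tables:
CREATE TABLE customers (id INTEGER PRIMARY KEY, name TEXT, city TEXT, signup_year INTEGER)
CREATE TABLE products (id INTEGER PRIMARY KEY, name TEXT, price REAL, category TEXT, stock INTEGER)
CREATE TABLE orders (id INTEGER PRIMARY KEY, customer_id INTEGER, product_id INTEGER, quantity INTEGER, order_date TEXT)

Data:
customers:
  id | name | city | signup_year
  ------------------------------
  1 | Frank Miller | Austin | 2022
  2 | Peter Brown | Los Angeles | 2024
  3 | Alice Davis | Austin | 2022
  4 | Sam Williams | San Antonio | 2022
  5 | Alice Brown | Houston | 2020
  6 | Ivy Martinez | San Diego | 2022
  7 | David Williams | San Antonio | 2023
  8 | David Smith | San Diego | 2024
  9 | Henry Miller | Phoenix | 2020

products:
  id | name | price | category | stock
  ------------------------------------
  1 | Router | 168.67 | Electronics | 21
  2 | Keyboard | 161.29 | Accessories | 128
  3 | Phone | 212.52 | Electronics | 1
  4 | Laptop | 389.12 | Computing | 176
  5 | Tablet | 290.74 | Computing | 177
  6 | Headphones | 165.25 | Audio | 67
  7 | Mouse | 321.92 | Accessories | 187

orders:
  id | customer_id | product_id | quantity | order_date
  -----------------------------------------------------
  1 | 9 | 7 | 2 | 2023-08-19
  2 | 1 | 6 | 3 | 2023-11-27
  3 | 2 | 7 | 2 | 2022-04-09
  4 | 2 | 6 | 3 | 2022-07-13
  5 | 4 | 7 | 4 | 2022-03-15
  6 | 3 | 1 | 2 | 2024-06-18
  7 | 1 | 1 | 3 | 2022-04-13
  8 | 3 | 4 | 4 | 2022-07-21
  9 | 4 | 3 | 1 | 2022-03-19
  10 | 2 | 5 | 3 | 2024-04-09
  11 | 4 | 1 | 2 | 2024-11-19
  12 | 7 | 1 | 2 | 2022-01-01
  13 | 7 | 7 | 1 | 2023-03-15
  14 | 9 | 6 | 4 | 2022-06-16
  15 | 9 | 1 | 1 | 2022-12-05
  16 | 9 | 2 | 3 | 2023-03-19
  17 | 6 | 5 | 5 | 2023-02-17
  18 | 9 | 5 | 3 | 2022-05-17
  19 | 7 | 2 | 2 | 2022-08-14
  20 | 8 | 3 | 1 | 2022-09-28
SELECT c.id, p.name AS product, c.quantity, c.order_date FROM orders c JOIN products p ON c.product_id = p.id WHERE p.stock <= 44

Execution result:
id | product | quantity | order_date
6 | Router | 2 | 2024-06-18
7 | Router | 3 | 2022-04-13
9 | Phone | 1 | 2022-03-19
11 | Router | 2 | 2024-11-19
12 | Router | 2 | 2022-01-01
15 | Router | 1 | 2022-12-05
20 | Phone | 1 | 2022-09-28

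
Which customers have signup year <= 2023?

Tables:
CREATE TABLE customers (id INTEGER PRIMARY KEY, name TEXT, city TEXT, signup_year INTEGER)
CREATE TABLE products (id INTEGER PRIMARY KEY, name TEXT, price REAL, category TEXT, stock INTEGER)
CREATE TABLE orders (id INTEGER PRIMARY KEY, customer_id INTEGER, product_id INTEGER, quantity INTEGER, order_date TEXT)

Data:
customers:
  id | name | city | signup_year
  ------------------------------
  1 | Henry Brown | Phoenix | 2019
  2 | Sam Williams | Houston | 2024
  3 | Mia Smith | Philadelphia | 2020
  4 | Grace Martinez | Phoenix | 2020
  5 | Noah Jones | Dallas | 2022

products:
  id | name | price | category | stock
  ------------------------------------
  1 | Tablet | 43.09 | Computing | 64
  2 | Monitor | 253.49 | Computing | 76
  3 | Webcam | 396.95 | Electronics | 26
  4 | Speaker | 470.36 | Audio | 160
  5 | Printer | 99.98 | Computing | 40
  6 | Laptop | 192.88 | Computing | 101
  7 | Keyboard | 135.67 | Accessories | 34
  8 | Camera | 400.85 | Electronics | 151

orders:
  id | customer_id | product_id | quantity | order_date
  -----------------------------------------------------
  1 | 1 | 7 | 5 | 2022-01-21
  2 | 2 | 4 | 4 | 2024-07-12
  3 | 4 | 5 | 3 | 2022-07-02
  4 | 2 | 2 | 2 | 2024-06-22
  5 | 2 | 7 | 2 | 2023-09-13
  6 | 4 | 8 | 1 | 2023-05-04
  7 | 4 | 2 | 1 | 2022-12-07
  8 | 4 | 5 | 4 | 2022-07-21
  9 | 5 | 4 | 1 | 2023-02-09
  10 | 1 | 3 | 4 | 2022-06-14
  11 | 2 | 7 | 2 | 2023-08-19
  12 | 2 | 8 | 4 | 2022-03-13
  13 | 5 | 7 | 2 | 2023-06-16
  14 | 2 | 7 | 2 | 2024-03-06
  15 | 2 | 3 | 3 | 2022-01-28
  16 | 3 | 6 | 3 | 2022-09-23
SELECT name, signup_year FROM customers WHERE signup_year <= 2023

Execution result:
name | signup_year
Henry Brown | 2019
Mia Smith | 2020
Grace Martinez | 2020
Noah Jones | 2022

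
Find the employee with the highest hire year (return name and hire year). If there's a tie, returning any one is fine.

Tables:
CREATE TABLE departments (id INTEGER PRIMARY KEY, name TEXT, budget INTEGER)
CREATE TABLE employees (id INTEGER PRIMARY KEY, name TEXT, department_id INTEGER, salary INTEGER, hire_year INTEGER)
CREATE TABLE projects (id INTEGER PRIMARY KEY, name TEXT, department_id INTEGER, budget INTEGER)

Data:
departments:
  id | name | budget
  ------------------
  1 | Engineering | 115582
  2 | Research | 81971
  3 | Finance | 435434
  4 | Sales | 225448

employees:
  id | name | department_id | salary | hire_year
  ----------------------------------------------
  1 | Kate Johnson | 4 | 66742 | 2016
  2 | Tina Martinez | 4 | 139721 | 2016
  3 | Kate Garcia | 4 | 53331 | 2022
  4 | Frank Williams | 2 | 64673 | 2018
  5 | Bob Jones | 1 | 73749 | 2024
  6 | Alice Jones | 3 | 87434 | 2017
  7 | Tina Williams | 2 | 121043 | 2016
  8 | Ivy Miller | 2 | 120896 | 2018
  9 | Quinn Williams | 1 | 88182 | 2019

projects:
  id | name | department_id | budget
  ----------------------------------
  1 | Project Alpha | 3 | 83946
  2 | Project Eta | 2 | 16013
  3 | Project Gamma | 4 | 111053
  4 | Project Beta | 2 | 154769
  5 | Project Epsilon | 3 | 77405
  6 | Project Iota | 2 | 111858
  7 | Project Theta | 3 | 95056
SELECT name, hire_year FROM employees ORDER BY hire_year DESC LIMIT 1

Execution result:
name | hire_year
Bob Jones | 2024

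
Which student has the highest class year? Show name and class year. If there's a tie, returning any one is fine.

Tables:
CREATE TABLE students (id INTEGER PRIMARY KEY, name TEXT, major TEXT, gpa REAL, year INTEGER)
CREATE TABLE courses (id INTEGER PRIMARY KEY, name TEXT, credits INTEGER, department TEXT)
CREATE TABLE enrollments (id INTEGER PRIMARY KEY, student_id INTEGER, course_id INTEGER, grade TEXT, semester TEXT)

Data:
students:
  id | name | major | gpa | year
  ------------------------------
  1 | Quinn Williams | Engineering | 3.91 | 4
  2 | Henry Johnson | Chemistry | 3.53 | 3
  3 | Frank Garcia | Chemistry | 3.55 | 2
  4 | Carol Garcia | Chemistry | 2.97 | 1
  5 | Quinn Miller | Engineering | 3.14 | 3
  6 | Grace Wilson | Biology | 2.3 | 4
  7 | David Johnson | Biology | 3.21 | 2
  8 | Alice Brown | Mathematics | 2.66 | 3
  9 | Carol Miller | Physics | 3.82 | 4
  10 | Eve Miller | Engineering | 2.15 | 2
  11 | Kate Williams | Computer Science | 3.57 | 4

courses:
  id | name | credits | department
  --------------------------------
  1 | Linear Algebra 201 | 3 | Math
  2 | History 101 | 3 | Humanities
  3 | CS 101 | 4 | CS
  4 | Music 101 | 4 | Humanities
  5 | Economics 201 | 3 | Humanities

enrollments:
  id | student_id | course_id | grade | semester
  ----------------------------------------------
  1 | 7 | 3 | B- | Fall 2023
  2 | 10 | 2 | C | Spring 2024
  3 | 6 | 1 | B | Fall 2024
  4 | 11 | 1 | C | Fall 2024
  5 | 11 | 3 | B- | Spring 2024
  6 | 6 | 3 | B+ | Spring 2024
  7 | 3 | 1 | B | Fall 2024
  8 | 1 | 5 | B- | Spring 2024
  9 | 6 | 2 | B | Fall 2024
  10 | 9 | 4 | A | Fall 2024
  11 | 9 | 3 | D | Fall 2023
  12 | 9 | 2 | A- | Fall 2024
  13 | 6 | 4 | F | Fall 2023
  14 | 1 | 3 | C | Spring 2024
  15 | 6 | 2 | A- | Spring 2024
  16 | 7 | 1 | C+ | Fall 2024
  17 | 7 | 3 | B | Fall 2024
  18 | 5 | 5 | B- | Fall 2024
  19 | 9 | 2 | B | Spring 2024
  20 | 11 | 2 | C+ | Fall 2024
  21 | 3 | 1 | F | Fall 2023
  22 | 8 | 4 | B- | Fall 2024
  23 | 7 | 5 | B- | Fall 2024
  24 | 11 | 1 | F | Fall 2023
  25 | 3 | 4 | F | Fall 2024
SELECT name, year FROM students ORDER BY year DESC LIMIT 1

Execution result:
name | year
Quinn Williams | 4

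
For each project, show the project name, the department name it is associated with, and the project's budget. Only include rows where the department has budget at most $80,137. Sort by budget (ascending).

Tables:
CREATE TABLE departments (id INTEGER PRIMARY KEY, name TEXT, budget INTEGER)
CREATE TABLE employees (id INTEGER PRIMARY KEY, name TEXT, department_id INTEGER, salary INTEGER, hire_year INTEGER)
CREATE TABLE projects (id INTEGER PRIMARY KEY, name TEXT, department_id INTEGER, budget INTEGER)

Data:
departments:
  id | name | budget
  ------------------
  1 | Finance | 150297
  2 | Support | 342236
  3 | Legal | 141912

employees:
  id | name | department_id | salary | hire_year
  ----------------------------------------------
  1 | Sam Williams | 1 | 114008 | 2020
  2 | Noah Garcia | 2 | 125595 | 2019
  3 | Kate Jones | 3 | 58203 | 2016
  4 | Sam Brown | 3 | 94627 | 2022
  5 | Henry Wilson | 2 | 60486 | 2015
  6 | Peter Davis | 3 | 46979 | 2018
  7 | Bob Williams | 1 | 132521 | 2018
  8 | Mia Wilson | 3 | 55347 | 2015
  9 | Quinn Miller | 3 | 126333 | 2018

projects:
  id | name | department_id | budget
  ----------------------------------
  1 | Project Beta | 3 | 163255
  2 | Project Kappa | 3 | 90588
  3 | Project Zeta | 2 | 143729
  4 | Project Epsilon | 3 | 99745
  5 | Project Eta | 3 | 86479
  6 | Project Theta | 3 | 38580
SELECT c.name, p.name AS department, c.budget FROM projects c JOIN departments p ON c.department_id = p.id WHERE p.budget <= 80137 ORDER BY c.budget ASC

Execution result:
(no rows)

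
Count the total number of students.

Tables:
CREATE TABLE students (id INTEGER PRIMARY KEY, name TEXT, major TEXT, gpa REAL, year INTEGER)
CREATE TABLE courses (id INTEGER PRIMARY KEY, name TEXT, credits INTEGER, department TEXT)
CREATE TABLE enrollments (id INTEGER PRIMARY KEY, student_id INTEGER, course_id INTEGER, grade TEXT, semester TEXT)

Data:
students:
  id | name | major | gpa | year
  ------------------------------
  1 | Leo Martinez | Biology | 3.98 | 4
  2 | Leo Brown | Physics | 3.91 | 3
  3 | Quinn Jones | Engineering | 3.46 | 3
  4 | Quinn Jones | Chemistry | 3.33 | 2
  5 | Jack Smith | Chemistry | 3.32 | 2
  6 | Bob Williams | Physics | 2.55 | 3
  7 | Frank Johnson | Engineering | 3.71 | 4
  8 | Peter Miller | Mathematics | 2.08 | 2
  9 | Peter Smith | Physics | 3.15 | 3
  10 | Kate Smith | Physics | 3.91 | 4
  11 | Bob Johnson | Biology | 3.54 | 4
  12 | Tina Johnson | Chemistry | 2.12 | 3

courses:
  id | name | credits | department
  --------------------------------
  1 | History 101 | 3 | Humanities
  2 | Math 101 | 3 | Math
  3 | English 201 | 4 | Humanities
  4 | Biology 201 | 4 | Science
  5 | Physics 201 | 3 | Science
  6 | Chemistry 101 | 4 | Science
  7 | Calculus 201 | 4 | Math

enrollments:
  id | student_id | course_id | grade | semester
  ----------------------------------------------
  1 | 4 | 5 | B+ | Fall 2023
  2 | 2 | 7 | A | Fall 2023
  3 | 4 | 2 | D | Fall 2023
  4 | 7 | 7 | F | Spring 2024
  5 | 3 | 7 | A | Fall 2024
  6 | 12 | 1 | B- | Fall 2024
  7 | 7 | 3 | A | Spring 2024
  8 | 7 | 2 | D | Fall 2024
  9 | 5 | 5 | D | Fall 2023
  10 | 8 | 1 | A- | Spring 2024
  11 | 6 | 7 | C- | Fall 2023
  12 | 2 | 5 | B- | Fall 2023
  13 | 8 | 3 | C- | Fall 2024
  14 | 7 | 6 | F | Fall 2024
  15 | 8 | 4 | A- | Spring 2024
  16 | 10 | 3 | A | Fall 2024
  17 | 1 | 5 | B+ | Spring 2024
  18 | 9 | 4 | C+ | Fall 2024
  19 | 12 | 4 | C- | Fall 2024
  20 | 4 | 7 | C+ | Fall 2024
SELECT COUNT(*) FROM students

Execution result:
12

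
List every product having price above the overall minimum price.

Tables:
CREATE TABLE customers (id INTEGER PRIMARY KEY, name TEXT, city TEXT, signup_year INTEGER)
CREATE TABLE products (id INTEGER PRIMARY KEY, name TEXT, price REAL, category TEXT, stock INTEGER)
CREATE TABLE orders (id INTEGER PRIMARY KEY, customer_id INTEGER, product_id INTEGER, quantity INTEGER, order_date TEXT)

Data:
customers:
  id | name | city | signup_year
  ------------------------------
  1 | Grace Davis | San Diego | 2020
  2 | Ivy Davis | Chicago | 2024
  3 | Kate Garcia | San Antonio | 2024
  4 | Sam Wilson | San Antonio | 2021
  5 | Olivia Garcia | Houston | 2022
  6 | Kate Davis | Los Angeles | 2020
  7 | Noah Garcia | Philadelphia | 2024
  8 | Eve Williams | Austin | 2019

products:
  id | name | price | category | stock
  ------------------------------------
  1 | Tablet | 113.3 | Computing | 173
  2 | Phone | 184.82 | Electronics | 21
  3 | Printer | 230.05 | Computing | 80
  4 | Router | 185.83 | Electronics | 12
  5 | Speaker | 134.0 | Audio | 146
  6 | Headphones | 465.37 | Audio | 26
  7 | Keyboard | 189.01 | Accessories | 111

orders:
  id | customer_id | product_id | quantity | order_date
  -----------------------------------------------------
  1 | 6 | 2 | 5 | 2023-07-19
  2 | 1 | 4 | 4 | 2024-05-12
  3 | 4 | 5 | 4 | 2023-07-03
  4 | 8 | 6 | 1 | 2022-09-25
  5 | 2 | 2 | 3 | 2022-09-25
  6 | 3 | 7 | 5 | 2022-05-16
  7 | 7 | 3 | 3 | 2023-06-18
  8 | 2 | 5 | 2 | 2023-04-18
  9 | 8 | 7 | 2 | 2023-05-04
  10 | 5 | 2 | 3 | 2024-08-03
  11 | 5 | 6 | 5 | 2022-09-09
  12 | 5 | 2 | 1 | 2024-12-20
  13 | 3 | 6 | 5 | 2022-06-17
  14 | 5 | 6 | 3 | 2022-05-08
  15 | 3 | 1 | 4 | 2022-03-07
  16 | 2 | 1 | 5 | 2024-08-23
SELECT name, price FROM products WHERE price > (SELECT MIN(price) FROM products)

Execution result:
name | price
Phone | 184.82
Printer | 230.05
Router | 185.83
Speaker | 134.00
Headphones | 465.37
Keyboard | 189.01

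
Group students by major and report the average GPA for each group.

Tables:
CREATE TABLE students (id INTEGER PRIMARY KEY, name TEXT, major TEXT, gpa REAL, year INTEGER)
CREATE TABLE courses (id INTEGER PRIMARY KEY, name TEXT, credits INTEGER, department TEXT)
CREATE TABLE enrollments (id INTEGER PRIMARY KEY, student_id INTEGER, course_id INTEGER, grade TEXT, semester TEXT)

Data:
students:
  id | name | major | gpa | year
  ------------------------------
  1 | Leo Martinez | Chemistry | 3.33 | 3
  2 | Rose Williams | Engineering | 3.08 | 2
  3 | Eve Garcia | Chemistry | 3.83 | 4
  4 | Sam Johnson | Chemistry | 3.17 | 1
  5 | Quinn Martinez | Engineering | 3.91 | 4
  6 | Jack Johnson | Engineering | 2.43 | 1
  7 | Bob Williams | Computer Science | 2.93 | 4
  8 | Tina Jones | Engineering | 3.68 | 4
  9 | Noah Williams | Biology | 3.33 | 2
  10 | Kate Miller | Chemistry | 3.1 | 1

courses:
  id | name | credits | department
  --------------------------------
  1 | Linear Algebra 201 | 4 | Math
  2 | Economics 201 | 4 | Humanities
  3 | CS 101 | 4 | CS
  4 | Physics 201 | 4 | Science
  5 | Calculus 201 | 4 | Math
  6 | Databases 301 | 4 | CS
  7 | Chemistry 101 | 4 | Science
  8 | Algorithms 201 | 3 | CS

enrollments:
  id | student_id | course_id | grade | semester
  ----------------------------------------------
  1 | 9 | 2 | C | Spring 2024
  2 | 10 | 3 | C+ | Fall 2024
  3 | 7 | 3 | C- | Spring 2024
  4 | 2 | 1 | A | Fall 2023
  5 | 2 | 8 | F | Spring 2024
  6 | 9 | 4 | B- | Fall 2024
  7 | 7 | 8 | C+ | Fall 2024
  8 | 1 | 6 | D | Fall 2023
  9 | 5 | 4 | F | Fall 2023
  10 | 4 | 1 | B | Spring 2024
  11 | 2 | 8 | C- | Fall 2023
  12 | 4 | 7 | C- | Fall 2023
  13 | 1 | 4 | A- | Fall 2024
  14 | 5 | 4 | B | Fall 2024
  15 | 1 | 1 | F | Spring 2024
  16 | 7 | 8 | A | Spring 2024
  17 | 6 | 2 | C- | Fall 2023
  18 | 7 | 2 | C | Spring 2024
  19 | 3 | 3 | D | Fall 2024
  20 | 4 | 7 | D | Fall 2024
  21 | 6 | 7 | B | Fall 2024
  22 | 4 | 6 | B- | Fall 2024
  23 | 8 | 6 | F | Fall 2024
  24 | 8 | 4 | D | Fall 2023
SELECT major, AVG(gpa) AS avg_gpa FROM students GROUP BY major

Execution result:
major | avg_gpa
Biology | 3.33
Chemistry | 3.36
Computer Science | 2.93
Engineering | 3.28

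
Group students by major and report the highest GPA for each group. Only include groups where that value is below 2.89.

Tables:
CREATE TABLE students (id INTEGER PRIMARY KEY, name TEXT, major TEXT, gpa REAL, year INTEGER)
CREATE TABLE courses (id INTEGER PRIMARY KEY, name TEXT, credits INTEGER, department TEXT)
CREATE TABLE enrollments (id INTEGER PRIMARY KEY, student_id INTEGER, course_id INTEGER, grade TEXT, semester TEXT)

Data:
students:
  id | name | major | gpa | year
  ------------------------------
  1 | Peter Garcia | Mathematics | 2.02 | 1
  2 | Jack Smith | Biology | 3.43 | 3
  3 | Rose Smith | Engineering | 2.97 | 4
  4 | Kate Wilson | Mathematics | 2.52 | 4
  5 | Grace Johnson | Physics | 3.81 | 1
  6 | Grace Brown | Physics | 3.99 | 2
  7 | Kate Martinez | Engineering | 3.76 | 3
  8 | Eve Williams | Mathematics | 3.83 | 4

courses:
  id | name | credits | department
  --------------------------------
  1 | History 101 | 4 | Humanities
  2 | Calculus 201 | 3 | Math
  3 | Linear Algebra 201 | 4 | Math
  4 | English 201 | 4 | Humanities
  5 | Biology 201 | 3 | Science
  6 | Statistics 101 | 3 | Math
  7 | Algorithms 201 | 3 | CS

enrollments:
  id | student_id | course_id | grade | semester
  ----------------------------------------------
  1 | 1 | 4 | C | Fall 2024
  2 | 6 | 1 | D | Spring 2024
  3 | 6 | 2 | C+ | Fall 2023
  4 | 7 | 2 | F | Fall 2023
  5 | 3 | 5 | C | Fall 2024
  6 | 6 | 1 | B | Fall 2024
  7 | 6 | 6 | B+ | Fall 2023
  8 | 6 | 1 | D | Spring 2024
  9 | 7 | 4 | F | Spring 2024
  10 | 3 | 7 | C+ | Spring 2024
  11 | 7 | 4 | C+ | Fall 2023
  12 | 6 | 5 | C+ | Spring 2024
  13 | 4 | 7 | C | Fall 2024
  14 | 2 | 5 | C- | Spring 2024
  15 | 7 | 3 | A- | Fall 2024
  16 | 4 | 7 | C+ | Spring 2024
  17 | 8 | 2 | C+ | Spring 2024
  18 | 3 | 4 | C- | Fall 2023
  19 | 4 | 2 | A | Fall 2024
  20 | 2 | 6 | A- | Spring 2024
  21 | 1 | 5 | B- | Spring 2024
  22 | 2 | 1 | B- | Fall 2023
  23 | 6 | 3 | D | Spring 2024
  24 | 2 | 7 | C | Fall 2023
SELECT major, MAX(gpa) AS max_gpa FROM students GROUP BY major HAVING MAX(gpa) < 2.89

Execution result:
(no rows)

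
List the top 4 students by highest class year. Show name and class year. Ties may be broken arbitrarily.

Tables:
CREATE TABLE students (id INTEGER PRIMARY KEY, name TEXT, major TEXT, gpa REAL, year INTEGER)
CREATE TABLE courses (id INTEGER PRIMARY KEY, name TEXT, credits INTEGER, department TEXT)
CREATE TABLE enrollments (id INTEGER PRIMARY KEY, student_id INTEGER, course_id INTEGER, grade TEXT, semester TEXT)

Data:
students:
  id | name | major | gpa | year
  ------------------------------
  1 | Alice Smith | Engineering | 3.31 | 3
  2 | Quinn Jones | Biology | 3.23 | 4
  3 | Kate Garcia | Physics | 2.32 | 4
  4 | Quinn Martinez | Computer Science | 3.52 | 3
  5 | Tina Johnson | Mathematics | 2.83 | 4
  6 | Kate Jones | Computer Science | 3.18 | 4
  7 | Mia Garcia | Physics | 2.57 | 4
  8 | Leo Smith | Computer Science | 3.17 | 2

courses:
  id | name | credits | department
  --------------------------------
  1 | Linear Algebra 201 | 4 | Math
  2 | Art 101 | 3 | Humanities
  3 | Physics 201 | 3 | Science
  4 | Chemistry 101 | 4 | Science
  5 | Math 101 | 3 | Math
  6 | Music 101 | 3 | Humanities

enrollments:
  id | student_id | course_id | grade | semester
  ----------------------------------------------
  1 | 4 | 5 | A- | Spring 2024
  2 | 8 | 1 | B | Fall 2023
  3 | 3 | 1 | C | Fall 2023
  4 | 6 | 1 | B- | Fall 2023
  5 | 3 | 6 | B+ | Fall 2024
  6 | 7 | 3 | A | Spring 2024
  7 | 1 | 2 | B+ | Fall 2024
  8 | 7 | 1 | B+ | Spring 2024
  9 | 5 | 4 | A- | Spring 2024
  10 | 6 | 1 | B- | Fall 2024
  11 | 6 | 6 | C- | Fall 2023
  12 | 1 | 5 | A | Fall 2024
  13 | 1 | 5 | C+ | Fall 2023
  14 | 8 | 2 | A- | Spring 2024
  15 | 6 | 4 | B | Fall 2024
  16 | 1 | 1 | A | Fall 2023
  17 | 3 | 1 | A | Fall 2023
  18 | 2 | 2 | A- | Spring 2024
SELECT name, year FROM students ORDER BY year DESC LIMIT 4

Execution result:
name | year
Quinn Jones | 4
Kate Garcia | 4
Tina Johnson | 4
Kate Jones | 4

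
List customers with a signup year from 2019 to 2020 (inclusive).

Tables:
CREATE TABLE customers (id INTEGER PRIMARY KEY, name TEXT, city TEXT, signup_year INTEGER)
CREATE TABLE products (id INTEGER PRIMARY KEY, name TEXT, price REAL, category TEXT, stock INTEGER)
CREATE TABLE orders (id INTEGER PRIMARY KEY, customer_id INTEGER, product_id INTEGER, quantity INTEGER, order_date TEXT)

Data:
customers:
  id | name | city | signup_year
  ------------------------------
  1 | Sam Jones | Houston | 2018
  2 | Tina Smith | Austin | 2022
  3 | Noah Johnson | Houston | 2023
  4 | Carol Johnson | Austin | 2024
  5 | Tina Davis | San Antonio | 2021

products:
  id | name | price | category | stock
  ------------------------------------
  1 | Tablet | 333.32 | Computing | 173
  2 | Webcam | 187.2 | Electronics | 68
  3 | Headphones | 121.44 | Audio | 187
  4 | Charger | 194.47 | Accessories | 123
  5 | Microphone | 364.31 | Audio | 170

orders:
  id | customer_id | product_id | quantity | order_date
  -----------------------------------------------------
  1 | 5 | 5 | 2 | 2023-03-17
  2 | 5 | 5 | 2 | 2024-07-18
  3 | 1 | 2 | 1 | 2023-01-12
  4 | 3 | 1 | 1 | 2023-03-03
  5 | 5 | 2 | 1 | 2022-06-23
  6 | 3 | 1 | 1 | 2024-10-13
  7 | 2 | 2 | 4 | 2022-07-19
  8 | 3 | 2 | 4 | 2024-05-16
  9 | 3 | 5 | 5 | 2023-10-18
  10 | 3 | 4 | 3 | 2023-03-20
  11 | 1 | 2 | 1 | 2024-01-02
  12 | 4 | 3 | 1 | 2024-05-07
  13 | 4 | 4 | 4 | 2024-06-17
SELECT name, signup_year FROM customers WHERE signup_year BETWEEN 2019 AND 2020

Execution result:
(no rows)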